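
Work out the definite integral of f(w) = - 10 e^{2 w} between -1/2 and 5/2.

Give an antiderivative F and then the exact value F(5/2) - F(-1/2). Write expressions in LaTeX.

Antiderivative: F(w) = - 5 e^{2 w}; value = - 5 e^{5} + \frac{5}{e}

Whatever form F(w) takes, F'(w) = f(w) is non-negotiable.
F(w) = - 5 e^{2 w} is an antiderivative of f.
Check: d/dw[- 5 e^{2 w}] = - 10 e^{2 w} = f(w).
F(5/2) = - 5 e^{5}; F(-1/2) = - \frac{5}{e}.
Integral = F(5/2) - F(-1/2) = - 5 e^{5} + \frac{5}{e}.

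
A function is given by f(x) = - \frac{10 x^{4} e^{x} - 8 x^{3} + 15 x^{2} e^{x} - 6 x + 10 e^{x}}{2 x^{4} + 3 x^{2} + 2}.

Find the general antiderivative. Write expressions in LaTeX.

F(x) = - 5 e^{x} + \log{\left(\frac{2 x^{4}}{3} + x^{2} + \frac{2}{3} \right)} + C

Any candidate F(x) must reproduce f(x) exactly when differentiated.
Check: d/dx[- 5 e^{x} + \log{\left(\frac{2 x^{4}}{3} + x^{2} + \frac{2}{3} \right)}] = \frac{- 10 x^{4} e^{x} + 8 x^{3} - 15 x^{2} e^{x} + 6 x - 10 e^{x}}{2 x^{4} + 3 x^{2} + 2}, which equals f(x).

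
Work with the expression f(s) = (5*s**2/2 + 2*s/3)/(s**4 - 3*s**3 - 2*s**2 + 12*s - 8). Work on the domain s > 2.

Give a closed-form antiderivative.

An antiderivative is F(s) = (-63*s*log(s - 2) + 76*s*log(s - 1) - 13*s*log(s + 2) + 126*log(s - 2) - 152*log(s - 1) + 26*log(s + 2) - 204)/(72*s - 144).

The denominator factors as 6*(s - 2)**2*(s - 1)*(s + 2); partial fractions split f into directly integrable pieces: -13/(72*(s + 2)) + 19/(18*(s - 1)) - 7/(8*(s - 2)) + 17/(6*(s - 2)**2).
Check: d/ds[(-63*s*log(s - 2) + 76*s*log(s - 1) - 13*s*log(s + 2) + 126*log(s - 2) - 152*log(s - 1) + 26*log(s + 2) - 204)/(72*s - 144)] = (15*s**2 + 4*s)/(6*s**4 - 18*s**3 - 12*s**2 + 72*s - 48), which equals f(s).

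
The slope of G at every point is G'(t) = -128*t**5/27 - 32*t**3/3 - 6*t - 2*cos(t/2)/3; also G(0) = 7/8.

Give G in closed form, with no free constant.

The integrand splits into summands that can be handled one at a time.
A general antiderivative is (-4*t**2/3 - 3/2)**3/3 - 4*sin(t/2)/3 + C.
The condition gives C = 7/8 - (-9/8) = 2.
So G(t) = -64*t**6/81 - 8*t**4/3 - 3*t**2 - 4*sin(t/2)/3 + 7/8.
Check: d/dt[-64*t**6/81 - 8*t**4/3 - 3*t**2 - 4*sin(t/2)/3 + 7/8] = -128*t**5/27 - 32*t**3/3 - 6*t - 2*cos(t/2)/3 = G'(t).

G(t) = -64*t**6/81 - 8*t**4/3 - 3*t**2 - 4*sin(t/2)/3 + 7/8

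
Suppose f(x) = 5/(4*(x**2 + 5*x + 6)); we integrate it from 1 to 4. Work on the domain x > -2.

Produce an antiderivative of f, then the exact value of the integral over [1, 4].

Antiderivative: F(x) = 5*(log(x + 2) - log(x + 3))/4; value = -5*log(7)/4 - 5*log(3)/4 + 5*log(4)/4 + 5*log(6)/4

The denominator factors as 4*(x + 2)*(x + 3); partial fractions split f into directly integrable pieces: -5/(4*(x + 3)) + 5/(4*(x + 2)).
F(x) = 5*(log(x + 2) - log(x + 3))/4 is an antiderivative of f.
Check: d/dx[5*(log(x + 2) - log(x + 3))/4] = 5/(4*x**2 + 20*x + 24), which equals f(x).
F(4) = -5*log(7)/4 + 5*log(6)/4; F(1) = -5*log(4)/4 + 5*log(3)/4.
Integral = F(4) - F(1) = -5*log(7)/4 - 5*log(3)/4 + 5*log(4)/4 + 5*log(6)/4.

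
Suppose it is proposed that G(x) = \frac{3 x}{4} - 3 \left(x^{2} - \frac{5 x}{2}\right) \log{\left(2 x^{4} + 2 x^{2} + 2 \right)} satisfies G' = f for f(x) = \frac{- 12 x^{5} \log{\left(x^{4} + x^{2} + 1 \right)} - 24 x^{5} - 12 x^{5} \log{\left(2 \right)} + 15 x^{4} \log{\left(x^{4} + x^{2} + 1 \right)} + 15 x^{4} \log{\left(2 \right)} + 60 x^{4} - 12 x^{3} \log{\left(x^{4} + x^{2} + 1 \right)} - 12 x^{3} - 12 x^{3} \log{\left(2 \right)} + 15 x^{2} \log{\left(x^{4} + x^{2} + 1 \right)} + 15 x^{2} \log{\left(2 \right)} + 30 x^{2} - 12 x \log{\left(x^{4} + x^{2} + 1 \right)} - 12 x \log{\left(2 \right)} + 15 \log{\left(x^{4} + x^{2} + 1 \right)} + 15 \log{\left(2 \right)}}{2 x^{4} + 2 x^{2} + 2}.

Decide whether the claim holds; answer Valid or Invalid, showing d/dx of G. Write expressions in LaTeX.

Invalid: d/dx[G] - f = \frac{3}{4}, which is not 0.

d/dx[G] = \frac{- 24 x^{5} \log{\left(x^{4} + x^{2} + 1 \right)} - 48 x^{5} - 24 x^{5} \log{\left(2 \right)} + 30 x^{4} \log{\left(x^{4} + x^{2} + 1 \right)} + 30 x^{4} \log{\left(2 \right)} + 123 x^{4} - 24 x^{3} \log{\left(x^{4} + x^{2} + 1 \right)} - 24 x^{3} - 24 x^{3} \log{\left(2 \right)} + 30 x^{2} \log{\left(x^{4} + x^{2} + 1 \right)} + 30 x^{2} \log{\left(2 \right)} + 63 x^{2} - 24 x \log{\left(x^{4} + x^{2} + 1 \right)} - 24 x \log{\left(2 \right)} + 30 \log{\left(x^{4} + x^{2} + 1 \right)} + 3 + 30 \log{\left(2 \right)}}{4 x^{4} + 4 x^{2} + 4}
d/dx[G] - f(x) = \frac{3}{4} != 0.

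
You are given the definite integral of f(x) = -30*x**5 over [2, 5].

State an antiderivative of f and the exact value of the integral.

Check any antiderivative F(x) by computing F'(x) and comparing it with f(x).
F(x) = -5*x**6 is an antiderivative of f.
Check: d/dx[-5*x**6] = -30*x**5 = f(x).
F(5) = -78125; F(2) = -320.
Integral = F(5) - F(2) = -77805.

Antiderivative: F(x) = -5*x**6; value = -77805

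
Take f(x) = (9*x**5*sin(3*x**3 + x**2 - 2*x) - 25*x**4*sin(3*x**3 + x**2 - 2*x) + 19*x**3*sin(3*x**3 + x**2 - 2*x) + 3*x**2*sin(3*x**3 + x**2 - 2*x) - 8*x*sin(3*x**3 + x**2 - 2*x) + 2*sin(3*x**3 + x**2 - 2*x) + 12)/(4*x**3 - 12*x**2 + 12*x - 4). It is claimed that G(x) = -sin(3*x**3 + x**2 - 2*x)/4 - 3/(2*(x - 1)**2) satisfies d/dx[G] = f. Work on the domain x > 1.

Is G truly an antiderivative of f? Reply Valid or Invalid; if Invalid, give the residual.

Invalid: d/dx[G] - f = -9*x**2*sin(3*x**3 + x**2 - 2*x)/4 - 9*x**2*cos(3*x**3 + x**2 - 2*x)/4 - x*sin(3*x**3 + x**2 - 2*x)/2 - x*cos(3*x**3 + x**2 - 2*x)/2 + sin(3*x**3 + x**2 - 2*x)/2 + cos(3*x**3 + x**2 - 2*x)/2, which is not 0.

d/dx[G] = (-9*x**5*cos(3*x**3 + x**2 - 2*x) + 25*x**4*cos(3*x**3 + x**2 - 2*x) - 19*x**3*cos(3*x**3 + x**2 - 2*x) - 3*x**2*cos(3*x**3 + x**2 - 2*x) + 8*x*cos(3*x**3 + x**2 - 2*x) - 2*cos(3*x**3 + x**2 - 2*x) + 12)/(4*x**3 - 12*x**2 + 12*x - 4)
d/dx[G] - f(x) = -9*x**2*sin(3*x**3 + x**2 - 2*x)/4 - 9*x**2*cos(3*x**3 + x**2 - 2*x)/4 - x*sin(3*x**3 + x**2 - 2*x)/2 - x*cos(3*x**3 + x**2 - 2*x)/2 + sin(3*x**3 + x**2 - 2*x)/2 + cos(3*x**3 + x**2 - 2*x)/2 != 0.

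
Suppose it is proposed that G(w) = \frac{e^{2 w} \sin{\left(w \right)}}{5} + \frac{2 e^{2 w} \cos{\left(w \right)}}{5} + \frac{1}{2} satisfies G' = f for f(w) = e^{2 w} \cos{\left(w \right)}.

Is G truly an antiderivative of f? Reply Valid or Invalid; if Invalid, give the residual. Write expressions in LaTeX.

d/dw[G] = e^{2 w} \cos{\left(w \right)}
This equals f(w) exactly, so the claim holds.

Valid: G'(w) = f(w).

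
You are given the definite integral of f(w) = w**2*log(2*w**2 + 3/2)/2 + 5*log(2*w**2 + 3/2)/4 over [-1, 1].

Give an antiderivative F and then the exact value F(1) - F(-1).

Integrate term by term and add the pieces.
F(w) = w**3*log(2*w**2 + 3/2)/6 - w**3/9 + 5*w*log(2*w**2 + 3/2)/4 - 9*w/4 + 9*sqrt(3)*atan(2*sqrt(3)*w/3)/8 is an antiderivative of f.
Check: d/dw[w**3*log(2*w**2 + 3/2)/6 - w**3/9 + 5*w*log(2*w**2 + 3/2)/4 - 9*w/4 + 9*sqrt(3)*atan(2*sqrt(3)*w/3)/8] = w**2*log(2*w**2 + 3/2)/2 + 5*log(2*w**2 + 3/2)/4 = f(w).
F(1) = -85/36 + 9*sqrt(3)*atan(2*sqrt(3)/3)/8 + 17*log(7/2)/12; F(-1) = -17*log(7/2)/12 - 9*sqrt(3)*atan(2*sqrt(3)/3)/8 + 85/36.
Integral = F(1) - F(-1) = -85/18 + 9*sqrt(3)*atan(2*sqrt(3)/3)/4 + 17*log(7/2)/6.

Antiderivative: F(w) = w**3*log(2*w**2 + 3/2)/6 - w**3/9 + 5*w*log(2*w**2 + 3/2)/4 - 9*w/4 + 9*sqrt(3)*atan(2*sqrt(3)*w/3)/8; value = -85/18 + 9*sqrt(3)*atan(2*sqrt(3)/3)/4 + 17*log(7/2)/6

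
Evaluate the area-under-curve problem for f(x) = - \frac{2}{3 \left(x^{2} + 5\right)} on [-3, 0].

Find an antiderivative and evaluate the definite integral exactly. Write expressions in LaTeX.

Antiderivative: F(x) = - \frac{2 \sqrt{5} \operatorname{atan}{\left(\frac{\sqrt{5} x}{5} \right)}}{15}; value = - \frac{2 \sqrt{5} \operatorname{atan}{\left(\frac{3 \sqrt{5}}{5} \right)}}{15}

Differentiate the proposed F(x) back; it has to land on f(x) exactly.
F(x) = - \frac{2 \sqrt{5} \operatorname{atan}{\left(\frac{\sqrt{5} x}{5} \right)}}{15} is an antiderivative of f.
Check: d/dx[- \frac{2 \sqrt{5} \operatorname{atan}{\left(\frac{\sqrt{5} x}{5} \right)}}{15}] = - \frac{2}{3 x^{2} + 15}, which equals f(x).
F(0) = 0; F(-3) = \frac{2 \sqrt{5} \operatorname{atan}{\left(\frac{3 \sqrt{5}}{5} \right)}}{15}.
Integral = F(0) - F(-3) = - \frac{2 \sqrt{5} \operatorname{atan}{\left(\frac{3 \sqrt{5}}{5} \right)}}{15}.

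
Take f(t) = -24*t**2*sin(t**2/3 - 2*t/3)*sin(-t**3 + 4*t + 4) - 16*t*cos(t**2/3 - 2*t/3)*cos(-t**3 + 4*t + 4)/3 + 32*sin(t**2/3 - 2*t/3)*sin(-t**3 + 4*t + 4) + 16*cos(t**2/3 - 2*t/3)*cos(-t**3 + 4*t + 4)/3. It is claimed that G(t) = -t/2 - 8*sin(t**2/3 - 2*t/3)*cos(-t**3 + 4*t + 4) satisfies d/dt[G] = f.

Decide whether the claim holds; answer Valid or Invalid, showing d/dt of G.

Invalid: d/dt[G] - f = -1/2, which is not 0.

d/dt[G] = -24*t**2*sin(t**2/3 - 2*t/3)*sin(-t**3 + 4*t + 4) - 16*t*cos(t**2/3 - 2*t/3)*cos(-t**3 + 4*t + 4)/3 + 32*sin(t**2/3 - 2*t/3)*sin(-t**3 + 4*t + 4) + 16*cos(t**2/3 - 2*t/3)*cos(-t**3 + 4*t + 4)/3 - 1/2
d/dt[G] - f(t) = -1/2 != 0.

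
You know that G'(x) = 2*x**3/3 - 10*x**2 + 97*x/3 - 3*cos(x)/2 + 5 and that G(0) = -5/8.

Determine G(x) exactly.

The integrand splits into summands that can be handled one at a time.
A general antiderivative is 2*(-x**2/2 + 5*x + 3/4)**2/3 - 3*sin(x)/2 + C.
The condition gives C = -5/8 - (3/8) = -1.
So G(x) = (4*x**4 - 80*x**3 + 388*x**2 + 120*x - 36*sin(x) - 15)/24.
Check: d/dx[(4*x**4 - 80*x**3 + 388*x**2 + 120*x - 36*sin(x) - 15)/24] = 2*x**3/3 - 10*x**2 + 97*x/3 - 3*cos(x)/2 + 5 = G'(x).

G(x) = (4*x**4 - 80*x**3 + 388*x**2 + 120*x - 36*sin(x) - 15)/24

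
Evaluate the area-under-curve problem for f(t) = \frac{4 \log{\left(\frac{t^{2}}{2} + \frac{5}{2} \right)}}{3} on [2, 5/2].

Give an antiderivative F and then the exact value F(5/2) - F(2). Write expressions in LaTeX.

Differentiate the proposed F(t) back; it has to land on f(t) exactly.
F(t) = \frac{4 \left(t \log{\left(\frac{t^{2}}{2} + \frac{5}{2} \right)} - 2 t + 2 \sqrt{5} \operatorname{atan}{\left(\frac{\sqrt{5} t}{5} \right)}\right)}{3} is an antiderivative of f.
Check: d/dt[\frac{4 \left(t \log{\left(\frac{t^{2}}{2} + \frac{5}{2} \right)} - 2 t + 2 \sqrt{5} \operatorname{atan}{\left(\frac{\sqrt{5} t}{5} \right)}\right)}{3}] = \frac{4 \log{\left(t^{2} + 5 \right)}}{3} - \frac{4 \log{\left(2 \right)}}{3}, which equals f(t).
F(5/2) = - \frac{20}{3} + \frac{8 \sqrt{5} \operatorname{atan}{\left(\frac{\sqrt{5}}{2} \right)}}{3} + \frac{10 \log{\left(\frac{45}{8} \right)}}{3}; F(2) = - \frac{16}{3} + \frac{8 \log{\left(\frac{9}{2} \right)}}{3} + \frac{8 \sqrt{5} \operatorname{atan}{\left(\frac{2 \sqrt{5}}{5} \right)}}{3}.
Integral = F(5/2) - F(2) = - \frac{8 \sqrt{5} \operatorname{atan}{\left(\frac{2 \sqrt{5}}{5} \right)}}{3} - \frac{8 \log{\left(\frac{9}{2} \right)}}{3} - \frac{4}{3} + \frac{8 \sqrt{5} \operatorname{atan}{\left(\frac{\sqrt{5}}{2} \right)}}{3} + \frac{10 \log{\left(\frac{45}{8} \right)}}{3}.

Antiderivative: F(t) = \frac{4 \left(t \log{\left(\frac{t^{2}}{2} + \frac{5}{2} \right)} - 2 t + 2 \sqrt{5} \operatorname{atan}{\left(\frac{\sqrt{5} t}{5} \right)}\right)}{3}; value = - \frac{8 \sqrt{5} \operatorname{atan}{\left(\frac{2 \sqrt{5}}{5} \right)}}{3} - \frac{8 \log{\left(\frac{9}{2} \right)}}{3} - \frac{4}{3} + \frac{8 \sqrt{5} \operatorname{atan}{\left(\frac{\sqrt{5}}{2} \right)}}{3} + \frac{10 \log{\left(\frac{45}{8} \right)}}{3}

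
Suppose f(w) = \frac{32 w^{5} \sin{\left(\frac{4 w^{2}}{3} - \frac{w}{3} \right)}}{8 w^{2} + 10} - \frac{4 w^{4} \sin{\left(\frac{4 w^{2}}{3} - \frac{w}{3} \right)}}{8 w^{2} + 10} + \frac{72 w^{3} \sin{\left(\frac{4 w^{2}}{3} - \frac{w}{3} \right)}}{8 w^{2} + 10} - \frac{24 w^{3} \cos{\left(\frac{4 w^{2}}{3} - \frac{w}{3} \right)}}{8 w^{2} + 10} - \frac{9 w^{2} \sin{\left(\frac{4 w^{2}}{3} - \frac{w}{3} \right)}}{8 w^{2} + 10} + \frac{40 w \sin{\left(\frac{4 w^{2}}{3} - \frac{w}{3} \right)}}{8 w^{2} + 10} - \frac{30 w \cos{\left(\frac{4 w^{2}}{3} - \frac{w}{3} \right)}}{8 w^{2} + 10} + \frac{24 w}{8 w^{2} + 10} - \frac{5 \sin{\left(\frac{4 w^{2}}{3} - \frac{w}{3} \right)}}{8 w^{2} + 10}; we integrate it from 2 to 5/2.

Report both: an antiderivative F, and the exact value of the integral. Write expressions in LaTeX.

Antiderivative: F(w) = - \frac{3 \left(w^{2} \cos{\left(\frac{4 w^{2}}{3} - \frac{w}{3} \right)} - \log{\left(2 w^{2} + \frac{5}{2} \right)} + \cos{\left(\frac{4 w^{2}}{3} - \frac{w}{3} \right)}\right)}{2}; value = - \frac{87 \cos{\left(\frac{15}{2} \right)}}{8} - \frac{3 \log{\left(\frac{21}{2} \right)}}{2} + \frac{15 \cos{\left(\frac{14}{3} \right)}}{2} + \frac{3 \log{\left(15 \right)}}{2}

Integrate term by term and add the pieces.
F(w) = - \frac{3 \left(w^{2} \cos{\left(\frac{4 w^{2}}{3} - \frac{w}{3} \right)} - \log{\left(2 w^{2} + \frac{5}{2} \right)} + \cos{\left(\frac{4 w^{2}}{3} - \frac{w}{3} \right)}\right)}{2} is an antiderivative of f.
Check: d/dw[- \frac{3 \left(w^{2} \cos{\left(\frac{4 w^{2}}{3} - \frac{w}{3} \right)} - \log{\left(2 w^{2} + \frac{5}{2} \right)} + \cos{\left(\frac{4 w^{2}}{3} - \frac{w}{3} \right)}\right)}{2}] = \frac{32 w^{5} \sin{\left(\frac{4 w^{2}}{3} - \frac{w}{3} \right)} - 4 w^{4} \sin{\left(\frac{4 w^{2}}{3} - \frac{w}{3} \right)} + 72 w^{3} \sin{\left(\frac{4 w^{2}}{3} - \frac{w}{3} \right)} - 24 w^{3} \cos{\left(\frac{4 w^{2}}{3} - \frac{w}{3} \right)} - 9 w^{2} \sin{\left(\frac{4 w^{2}}{3} - \frac{w}{3} \right)} + 40 w \sin{\left(\frac{4 w^{2}}{3} - \frac{w}{3} \right)} - 30 w \cos{\left(\frac{4 w^{2}}{3} - \frac{w}{3} \right)} + 24 w - 5 \sin{\left(\frac{4 w^{2}}{3} - \frac{w}{3} \right)}}{8 w^{2} + 10}, which equals f(w).
F(5/2) = - \frac{87 \cos{\left(\frac{15}{2} \right)}}{8} + \frac{3 \log{\left(15 \right)}}{2}; F(2) = - \frac{15 \cos{\left(\frac{14}{3} \right)}}{2} + \frac{3 \log{\left(\frac{21}{2} \right)}}{2}.
Integral = F(5/2) - F(2) = - \frac{87 \cos{\left(\frac{15}{2} \right)}}{8} - \frac{3 \log{\left(\frac{21}{2} \right)}}{2} + \frac{15 \cos{\left(\frac{14}{3} \right)}}{2} + \frac{3 \log{\left(15 \right)}}{2}.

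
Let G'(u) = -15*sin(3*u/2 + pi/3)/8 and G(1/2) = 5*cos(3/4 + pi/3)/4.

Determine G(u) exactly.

G(u) = 5*cos(3*u/2 + pi/3)/4

Whatever form G(u) takes, its d/du must return the stated G'(u).
A general antiderivative is 5*cos(3*u/2 + pi/3)/4 + C.
The condition gives C = 5*cos(3/4 + pi/3)/4 - (5*cos(3/4 + pi/3)/4) = 0.
So G(u) = 5*cos(3*u/2 + pi/3)/4.
Check: d/du[5*cos(3*u/2 + pi/3)/4] = -15*sin(3*u/2 + pi/3)/8 = G'(u).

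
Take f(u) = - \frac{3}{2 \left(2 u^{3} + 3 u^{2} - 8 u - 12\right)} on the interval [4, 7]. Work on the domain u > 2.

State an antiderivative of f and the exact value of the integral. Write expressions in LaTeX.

Antiderivative: F(u) = - \frac{3 \log{\left(u - 2 \right)}}{56} + \frac{3 \log{\left(u + \frac{3}{2} \right)}}{7} - \frac{3 \log{\left(u + 2 \right)}}{8}; value = - \frac{3 \log{\left(9 \right)}}{8} - \frac{3 \log{\left(\frac{11}{2} \right)}}{7} - \frac{3 \log{\left(5 \right)}}{56} + \frac{3 \log{\left(2 \right)}}{56} + \frac{3 \log{\left(6 \right)}}{8} + \frac{3 \log{\left(\frac{17}{2} \right)}}{7}

The denominator factors as 2 \left(u - 2\right) \left(u + 2\right) \left(2 u + 3\right); partial fractions split f into directly integrable pieces: \frac{6}{7 \left(2 u + 3\right)} - \frac{3}{8 \left(u + 2\right)} - \frac{3}{56 \left(u - 2\right)}.
F(u) = - \frac{3 \log{\left(u - 2 \right)}}{56} + \frac{3 \log{\left(u + \frac{3}{2} \right)}}{7} - \frac{3 \log{\left(u + 2 \right)}}{8} is an antiderivative of f.
Check: d/du[- \frac{3 \log{\left(u - 2 \right)}}{56} + \frac{3 \log{\left(u + \frac{3}{2} \right)}}{7} - \frac{3 \log{\left(u + 2 \right)}}{8}] = - \frac{3}{4 u^{3} + 6 u^{2} - 16 u - 24}, which equals f(u).
F(7) = - \frac{3 \log{\left(9 \right)}}{8} - \frac{3 \log{\left(5 \right)}}{56} + \frac{3 \log{\left(\frac{17}{2} \right)}}{7}; F(4) = - \frac{3 \log{\left(6 \right)}}{8} - \frac{3 \log{\left(2 \right)}}{56} + \frac{3 \log{\left(\frac{11}{2} \right)}}{7}.
Integral = F(7) - F(4) = - \frac{3 \log{\left(9 \right)}}{8} - \frac{3 \log{\left(\frac{11}{2} \right)}}{7} - \frac{3 \log{\left(5 \right)}}{56} + \frac{3 \log{\left(2 \right)}}{56} + \frac{3 \log{\left(6 \right)}}{8} + \frac{3 \log{\left(\frac{17}{2} \right)}}{7}.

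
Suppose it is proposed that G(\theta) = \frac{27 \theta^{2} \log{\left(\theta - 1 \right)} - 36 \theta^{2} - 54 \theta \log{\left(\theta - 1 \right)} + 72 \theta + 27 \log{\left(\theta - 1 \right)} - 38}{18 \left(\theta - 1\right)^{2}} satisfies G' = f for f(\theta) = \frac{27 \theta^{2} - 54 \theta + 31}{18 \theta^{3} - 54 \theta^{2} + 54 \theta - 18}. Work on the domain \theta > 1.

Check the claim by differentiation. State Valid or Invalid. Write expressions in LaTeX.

Valid - differentiating G returns exactly f.

d/d\theta[G] = \frac{27 \theta^{2} - 54 \theta + 31}{18 \theta^{3} - 54 \theta^{2} + 54 \theta - 18}
This equals f(\theta) exactly, so the claim holds.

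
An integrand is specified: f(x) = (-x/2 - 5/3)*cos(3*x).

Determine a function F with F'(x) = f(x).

A candidate is checked by its d/dx: the result must match f(x).
Check: d/dx[(-3*x*sin(3*x) - 10*sin(3*x) - cos(3*x))/18] = -x*cos(3*x)/2 - 5*cos(3*x)/3, which equals f(x).

An antiderivative is F(x) = (-3*x*sin(3*x) - 10*sin(3*x) - cos(3*x))/18.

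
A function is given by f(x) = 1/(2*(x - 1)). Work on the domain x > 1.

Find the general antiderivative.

F(x) = log(3*x - 3)/2 + C

Differentiate the proposed F(x) back; it has to land on f(x) exactly.
Check: d/dx[log(3*x - 3)/2] = 1/(2*x - 2), which equals f(x).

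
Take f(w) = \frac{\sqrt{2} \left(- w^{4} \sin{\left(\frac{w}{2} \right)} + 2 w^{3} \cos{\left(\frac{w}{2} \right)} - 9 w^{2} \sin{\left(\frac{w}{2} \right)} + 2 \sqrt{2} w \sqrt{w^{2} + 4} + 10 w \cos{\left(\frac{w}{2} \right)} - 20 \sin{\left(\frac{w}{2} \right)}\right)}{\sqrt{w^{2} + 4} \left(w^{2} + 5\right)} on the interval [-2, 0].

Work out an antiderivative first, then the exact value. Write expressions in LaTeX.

Antiderivative: F(w) = 2 \left(\sqrt{2} \sqrt{w^{2} + 4} \cos{\left(\frac{w}{2} \right)} + \log{\left(w^{2} + 5 \right)}\right); value = - 2 \log{\left(9 \right)} - 8 \cos{\left(1 \right)} + 2 \log{\left(5 \right)} + 4 \sqrt{2}

Whatever form F(w) takes, F'(w) = f(w) is non-negotiable.
F(w) = 2 \left(\sqrt{2} \sqrt{w^{2} + 4} \cos{\left(\frac{w}{2} \right)} + \log{\left(w^{2} + 5 \right)}\right) is an antiderivative of f.
Check: d/dw[2 \left(\sqrt{2} \sqrt{w^{2} + 4} \cos{\left(\frac{w}{2} \right)} + \log{\left(w^{2} + 5 \right)}\right)] = \frac{- \sqrt{2} w^{4} \sin{\left(\frac{w}{2} \right)} + 2 \sqrt{2} w^{3} \cos{\left(\frac{w}{2} \right)} - 9 \sqrt{2} w^{2} \sin{\left(\frac{w}{2} \right)} + 4 w \sqrt{w^{2} + 4} + 10 \sqrt{2} w \cos{\left(\frac{w}{2} \right)} - 20 \sqrt{2} \sin{\left(\frac{w}{2} \right)}}{w^{2} \sqrt{w^{2} + 4} + 5 \sqrt{w^{2} + 4}}, which equals f(w).
F(0) = 2 \log{\left(5 \right)} + 4 \sqrt{2}; F(-2) = 8 \cos{\left(1 \right)} + 2 \log{\left(9 \right)}.
Integral = F(0) - F(-2) = - 2 \log{\left(9 \right)} - 8 \cos{\left(1 \right)} + 2 \log{\left(5 \right)} + 4 \sqrt{2}.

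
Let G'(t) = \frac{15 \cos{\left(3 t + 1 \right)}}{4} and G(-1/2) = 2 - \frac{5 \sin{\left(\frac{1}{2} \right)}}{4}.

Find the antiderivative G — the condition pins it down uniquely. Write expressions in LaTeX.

A candidate passes only if d/dt[G] lands on the given G'(t) exactly.
A general antiderivative is \frac{5 \sin{\left(3 t + 1 \right)}}{4} + C.
The condition gives C = 2 - \frac{5 \sin{\left(\frac{1}{2} \right)}}{4} - (- \frac{5 \sin{\left(\frac{1}{2} \right)}}{4}) = 2.
So G(t) = \frac{5 \sin{\left(3 t + 1 \right)} + 8}{4}.
Check: d/dt[\frac{5 \sin{\left(3 t + 1 \right)} + 8}{4}] = \frac{15 \cos{\left(3 t + 1 \right)}}{4} = G'(t).

G(t) = \frac{5 \sin{\left(3 t + 1 \right)} + 8}{4}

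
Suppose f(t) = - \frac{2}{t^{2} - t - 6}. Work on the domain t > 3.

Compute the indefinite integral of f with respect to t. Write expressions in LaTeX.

The denominator factors as \left(t - 3\right) \left(t + 2\right); partial fractions split f into directly integrable pieces: \frac{2}{5 \left(t + 2\right)} - \frac{2}{5 \left(t - 3\right)}.
Check: d/dt[- \frac{2 \log{\left(t - 3 \right)}}{5} + \frac{2 \log{\left(t + 2 \right)}}{5}] = - \frac{2}{t^{2} - t - 6} = f(t).

F(t) = - \frac{2 \log{\left(t - 3 \right)}}{5} + \frac{2 \log{\left(t + 2 \right)}}{5} + C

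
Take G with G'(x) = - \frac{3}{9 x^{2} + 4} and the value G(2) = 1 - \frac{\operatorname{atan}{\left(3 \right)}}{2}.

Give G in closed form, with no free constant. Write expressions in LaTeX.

G(x) = \frac{2 - \operatorname{atan}{\left(\frac{3 x}{2} \right)}}{2}

Check a candidate G(x) by differentiating: d/dx[G] must match the given G'(x).
A general antiderivative is - \frac{\operatorname{atan}{\left(\frac{3 x}{2} \right)}}{2} + C.
The condition gives C = 1 - \frac{\operatorname{atan}{\left(3 \right)}}{2} - (- \frac{\operatorname{atan}{\left(3 \right)}}{2}) = 1.
So G(x) = \frac{2 - \operatorname{atan}{\left(\frac{3 x}{2} \right)}}{2}.
Check: d/dx[\frac{2 - \operatorname{atan}{\left(\frac{3 x}{2} \right)}}{2}] = - \frac{3}{9 x^{2} + 4} = G'(x).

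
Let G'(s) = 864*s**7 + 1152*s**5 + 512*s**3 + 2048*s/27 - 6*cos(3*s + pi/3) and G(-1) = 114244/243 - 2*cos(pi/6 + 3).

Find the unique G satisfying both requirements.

Integrate term by term and add the pieces.
A general antiderivative is 4*(-3*s**2 - 4/3)**4/3 - 2*sin(3*s + pi/3) + C.
The condition gives C = 114244/243 - 2*cos(pi/6 + 3) - (114244/243 - 2*cos(pi/6 + 3)) = 0.
So G(s) = 108*s**8 + 192*s**6 + 128*s**4 + 1024*s**2/27 - 2*sin(3*s + pi/3) + 1024/243.
Check: d/ds[108*s**8 + 192*s**6 + 128*s**4 + 1024*s**2/27 - 2*sin(3*s + pi/3) + 1024/243] = 864*s**7 + 1152*s**5 + 512*s**3 + 2048*s/27 - 6*cos(3*s + pi/3) = G'(s).

G(s) = 108*s**8 + 192*s**6 + 128*s**4 + 1024*s**2/27 - 2*sin(3*s + pi/3) + 1024/243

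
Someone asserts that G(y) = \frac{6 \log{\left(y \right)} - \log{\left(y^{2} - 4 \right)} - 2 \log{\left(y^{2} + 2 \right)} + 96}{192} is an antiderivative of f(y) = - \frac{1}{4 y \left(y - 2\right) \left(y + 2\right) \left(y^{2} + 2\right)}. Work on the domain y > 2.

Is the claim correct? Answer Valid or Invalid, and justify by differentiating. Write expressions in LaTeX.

d/dy[G] = - \frac{1}{4 y^{5} - 8 y^{3} - 32 y}
This equals f(y) exactly, so the claim holds.

Valid. The derivative of G reproduces f.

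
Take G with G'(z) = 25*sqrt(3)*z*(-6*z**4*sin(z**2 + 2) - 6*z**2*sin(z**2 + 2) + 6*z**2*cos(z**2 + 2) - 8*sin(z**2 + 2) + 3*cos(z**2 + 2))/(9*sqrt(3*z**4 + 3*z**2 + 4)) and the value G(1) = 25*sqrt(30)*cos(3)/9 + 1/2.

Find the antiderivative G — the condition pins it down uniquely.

G'(z) has the shape u'v + uv' for u = 25*sqrt(z**4 + z**2 + 4/3)/3 and v = cos(z**2 + 2) — it is the derivative of the product u*v.
A general antiderivative is 25*sqrt(z**4 + z**2 + 4/3)*cos(z**2 + 2)/3 + C.
The condition gives C = 25*sqrt(30)*cos(3)/9 + 1/2 - (25*sqrt(30)*cos(3)/9) = 1/2.
So G(z) = (50*sqrt(3)*sqrt(3*z**4 + 3*z**2 + 4)*cos(z**2 + 2) + 9)/18.
Check: d/dz[(50*sqrt(3)*sqrt(3*z**4 + 3*z**2 + 4)*cos(z**2 + 2) + 9)/18] = (-150*sqrt(3)*z**5*sin(z**2 + 2) - 150*sqrt(3)*z**3*sin(z**2 + 2) + 150*sqrt(3)*z**3*cos(z**2 + 2) - 200*sqrt(3)*z*sin(z**2 + 2) + 75*sqrt(3)*z*cos(z**2 + 2))/(9*sqrt(3*z**4 + 3*z**2 + 4)), which equals G'(z).

G(z) = (50*sqrt(3)*sqrt(3*z**4 + 3*z**2 + 4)*cos(z**2 + 2) + 9)/18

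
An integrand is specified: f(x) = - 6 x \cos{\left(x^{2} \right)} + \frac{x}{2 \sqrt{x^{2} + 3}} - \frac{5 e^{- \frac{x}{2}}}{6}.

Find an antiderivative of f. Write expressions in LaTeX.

An antiderivative is F(x) = \frac{\sqrt{x^{2} + 3}}{2} - 3 \sin{\left(x^{2} \right)} + \frac{5 e^{- \frac{x}{2}}}{3}.

Integrate term by term and add the pieces.
Check: d/dx[\frac{\sqrt{x^{2} + 3}}{2} - 3 \sin{\left(x^{2} \right)} + \frac{5 e^{- \frac{x}{2}}}{3}] = \frac{\left(- 36 x \sqrt{x^{2} + 3} e^{\frac{x}{2}} \cos{\left(x^{2} \right)} + 3 x e^{\frac{x}{2}} - 5 \sqrt{x^{2} + 3}\right) e^{- \frac{x}{2}}}{6 \sqrt{x^{2} + 3}}, which equals f(x).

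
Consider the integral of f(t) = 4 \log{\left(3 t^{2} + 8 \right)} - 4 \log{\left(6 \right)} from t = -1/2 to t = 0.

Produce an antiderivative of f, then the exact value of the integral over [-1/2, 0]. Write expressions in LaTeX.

Antiderivative: F(t) = \frac{4 \left(3 t \log{\left(\frac{t^{2}}{2} + \frac{4}{3} \right)} - 6 t + 4 \sqrt{6} \operatorname{atan}{\left(\frac{\sqrt{6} t}{4} \right)}\right)}{3}; value = -4 + 2 \log{\left(\frac{35}{24} \right)} + \frac{16 \sqrt{6} \operatorname{atan}{\left(\frac{\sqrt{6}}{8} \right)}}{3}

An antiderivative F(t) passes only if d/dt[F] lands on f(t) exactly.
F(t) = \frac{4 \left(3 t \log{\left(\frac{t^{2}}{2} + \frac{4}{3} \right)} - 6 t + 4 \sqrt{6} \operatorname{atan}{\left(\frac{\sqrt{6} t}{4} \right)}\right)}{3} is an antiderivative of f.
Check: d/dt[\frac{4 \left(3 t \log{\left(\frac{t^{2}}{2} + \frac{4}{3} \right)} - 6 t + 4 \sqrt{6} \operatorname{atan}{\left(\frac{\sqrt{6} t}{4} \right)}\right)}{3}] = 4 \log{\left(3 t^{2} + 8 \right)} - 4 \log{\left(6 \right)} = f(t).
F(0) = 0; F(-1/2) = - \frac{16 \sqrt{6} \operatorname{atan}{\left(\frac{\sqrt{6}}{8} \right)}}{3} - 2 \log{\left(\frac{35}{24} \right)} + 4.
Integral = F(0) - F(-1/2) = -4 + 2 \log{\left(\frac{35}{24} \right)} + \frac{16 \sqrt{6} \operatorname{atan}{\left(\frac{\sqrt{6}}{8} \right)}}{3}.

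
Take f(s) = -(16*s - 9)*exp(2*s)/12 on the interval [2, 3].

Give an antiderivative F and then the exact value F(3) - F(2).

Recognize the product-rule pattern: f = u'v + uv' with u = 17/24 - 2*s/3, v = exp(2*s), so integration by parts undoes it.
F(s) = -(16*s - 17)*exp(2*s)/24 is an antiderivative of f.
Check: d/ds[-(16*s - 17)*exp(2*s)/24] = -4*s*exp(2*s)/3 + 3*exp(2*s)/4, which equals f(s).
F(3) = -31*exp(6)/24; F(2) = -5*exp(4)/8.
Integral = F(3) - F(2) = -31*exp(6)/24 + 5*exp(4)/8.

Antiderivative: F(s) = -(16*s - 17)*exp(2*s)/24; value = -31*exp(6)/24 + 5*exp(4)/8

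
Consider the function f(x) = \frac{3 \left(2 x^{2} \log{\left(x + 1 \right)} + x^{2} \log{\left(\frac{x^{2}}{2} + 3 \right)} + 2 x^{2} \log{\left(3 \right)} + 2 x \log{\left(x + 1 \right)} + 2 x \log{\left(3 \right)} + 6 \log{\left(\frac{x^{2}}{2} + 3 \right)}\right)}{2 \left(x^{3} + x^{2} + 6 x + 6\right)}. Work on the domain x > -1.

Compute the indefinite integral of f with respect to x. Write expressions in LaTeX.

F(x) = \frac{3 \log{\left(3 x + 3 \right)} \log{\left(\frac{x^{2}}{2} + 3 \right)}}{2} + C

f has the shape u'v + uv' for u = \frac{3 \log{\left(\frac{x^{2}}{2} + 3 \right)}}{2} and v = \log{\left(3 x + 3 \right)} — it is the derivative of the product u*v.
Check: d/dx[\frac{3 \log{\left(3 x + 3 \right)} \log{\left(\frac{x^{2}}{2} + 3 \right)}}{2}] = \frac{6 x^{2} \log{\left(x + 1 \right)} + 3 x^{2} \log{\left(\frac{x^{2}}{2} + 3 \right)} + 6 x^{2} \log{\left(3 \right)} + 6 x \log{\left(x + 1 \right)} + 6 x \log{\left(3 \right)} + 18 \log{\left(\frac{x^{2}}{2} + 3 \right)}}{2 x^{3} + 2 x^{2} + 12 x + 12}, which equals f(x).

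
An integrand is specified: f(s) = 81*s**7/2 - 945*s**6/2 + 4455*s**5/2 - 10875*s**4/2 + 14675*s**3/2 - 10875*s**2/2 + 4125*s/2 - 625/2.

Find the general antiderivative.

The substitution u = -3*s**2/2 + 5*s - 5/2 works: f is exactly (dF/du)*(du/ds) for that inner function.
Check: d/ds[(-3*s**2 + 10*s - 5)**4/16] = 81*s**7/2 - 945*s**6/2 + 4455*s**5/2 - 10875*s**4/2 + 14675*s**3/2 - 10875*s**2/2 + 4125*s/2 - 625/2 = f(s).

F(s) = (-3*s**2 + 10*s - 5)**4/16 + C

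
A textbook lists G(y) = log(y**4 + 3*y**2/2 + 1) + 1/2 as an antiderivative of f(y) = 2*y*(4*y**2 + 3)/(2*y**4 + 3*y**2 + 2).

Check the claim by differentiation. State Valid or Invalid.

d/dy[G] = (8*y**3 + 6*y)/(2*y**4 + 3*y**2 + 2)
This equals f(y) exactly, so the claim holds.

Valid. The derivative of G reproduces f.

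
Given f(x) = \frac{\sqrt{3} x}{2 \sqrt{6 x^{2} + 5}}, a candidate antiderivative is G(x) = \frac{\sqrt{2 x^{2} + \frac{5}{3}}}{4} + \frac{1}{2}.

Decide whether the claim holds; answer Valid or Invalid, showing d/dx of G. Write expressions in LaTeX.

Valid. The derivative of G reproduces f.

d/dx[G] = \frac{\sqrt{3} x}{2 \sqrt{6 x^{2} + 5}}
This equals f(x) exactly, so the claim holds.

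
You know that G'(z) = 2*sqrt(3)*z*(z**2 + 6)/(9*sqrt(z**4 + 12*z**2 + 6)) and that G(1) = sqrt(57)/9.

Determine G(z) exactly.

G'(z) matches the chain-rule pattern g'(h)*h' with inner function h(z) = z**4/3 + 4*z**2 + 2; substituting u = h(z) collapses the integral.
A general antiderivative is sqrt(z**4/3 + 4*z**2 + 2)/3 + C.
The condition gives C = sqrt(57)/9 - (sqrt(57)/9) = 0.
So G(z) = sqrt(3)*sqrt(z**4 + 12*z**2 + 6)/9.
Check: d/dz[sqrt(3)*sqrt(z**4 + 12*z**2 + 6)/9] = (2*sqrt(3)*z**3 + 12*sqrt(3)*z)/(9*sqrt(z**4 + 12*z**2 + 6)), which equals G'(z).

G(z) = sqrt(3)*sqrt(z**4 + 12*z**2 + 6)/9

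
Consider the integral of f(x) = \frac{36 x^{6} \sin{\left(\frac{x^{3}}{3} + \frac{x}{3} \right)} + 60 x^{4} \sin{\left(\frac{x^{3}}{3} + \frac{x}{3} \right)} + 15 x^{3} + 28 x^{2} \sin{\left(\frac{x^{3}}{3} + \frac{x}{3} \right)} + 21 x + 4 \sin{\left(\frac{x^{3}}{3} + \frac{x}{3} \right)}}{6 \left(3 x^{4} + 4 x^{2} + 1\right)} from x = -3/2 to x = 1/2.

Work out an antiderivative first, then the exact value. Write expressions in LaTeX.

Antiderivative: F(x) = \frac{- 3 \log{\left(2 x^{2} + 2 \right)} + 8 \log{\left(3 x^{2} + 1 \right)} - 24 \cos{\left(\frac{x^{3}}{3} + \frac{x}{3} \right)}}{12}; value = - 2 \cos{\left(\frac{5}{24} \right)} - \frac{2 \log{\left(\frac{31}{4} \right)}}{3} - \frac{\log{\left(\frac{5}{2} \right)}}{4} + 2 \cos{\left(\frac{13}{8} \right)} + \frac{2 \log{\left(\frac{7}{4} \right)}}{3} + \frac{\log{\left(\frac{13}{2} \right)}}{4}

A candidate is checked by its d/dx: the result must match f(x).
F(x) = \frac{- 3 \log{\left(2 x^{2} + 2 \right)} + 8 \log{\left(3 x^{2} + 1 \right)} - 24 \cos{\left(\frac{x^{3}}{3} + \frac{x}{3} \right)}}{12} is an antiderivative of f.
Check: d/dx[\frac{- 3 \log{\left(2 x^{2} + 2 \right)} + 8 \log{\left(3 x^{2} + 1 \right)} - 24 \cos{\left(\frac{x^{3}}{3} + \frac{x}{3} \right)}}{12}] = \frac{36 x^{6} \sin{\left(\frac{x^{3}}{3} + \frac{x}{3} \right)} + 60 x^{4} \sin{\left(\frac{x^{3}}{3} + \frac{x}{3} \right)} + 15 x^{3} + 28 x^{2} \sin{\left(\frac{x^{3}}{3} + \frac{x}{3} \right)} + 21 x + 4 \sin{\left(\frac{x^{3}}{3} + \frac{x}{3} \right)}}{18 x^{4} + 24 x^{2} + 6}, which equals f(x).
F(1/2) = - 2 \cos{\left(\frac{5}{24} \right)} - \frac{\log{\left(\frac{5}{2} \right)}}{4} + \frac{2 \log{\left(\frac{7}{4} \right)}}{3}; F(-3/2) = - \frac{\log{\left(\frac{13}{2} \right)}}{4} - 2 \cos{\left(\frac{13}{8} \right)} + \frac{2 \log{\left(\frac{31}{4} \right)}}{3}.
Integral = F(1/2) - F(-3/2) = - 2 \cos{\left(\frac{5}{24} \right)} - \frac{2 \log{\left(\frac{31}{4} \right)}}{3} - \frac{\log{\left(\frac{5}{2} \right)}}{4} + 2 \cos{\left(\frac{13}{8} \right)} + \frac{2 \log{\left(\frac{7}{4} \right)}}{3} + \frac{\log{\left(\frac{13}{2} \right)}}{4}.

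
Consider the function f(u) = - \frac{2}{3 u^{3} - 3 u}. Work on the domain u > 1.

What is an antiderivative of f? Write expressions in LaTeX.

An antiderivative is F(u) = \frac{2 \log{\left(u \right)}}{3} - \frac{\log{\left(u^{2} - 1 \right)}}{3}.

Factor the denominator (3 u \left(u - 1\right) \left(u + 1\right)) and decompose: f = - \frac{1}{3 \left(u + 1\right)} - \frac{1}{3 \left(u - 1\right)} + \frac{2}{3 u}; each piece integrates to a log, atan, or power term.
Check: d/du[\frac{2 \log{\left(u \right)}}{3} - \frac{\log{\left(u^{2} - 1 \right)}}{3}] = - \frac{2}{3 u^{3} - 3 u} = f(u).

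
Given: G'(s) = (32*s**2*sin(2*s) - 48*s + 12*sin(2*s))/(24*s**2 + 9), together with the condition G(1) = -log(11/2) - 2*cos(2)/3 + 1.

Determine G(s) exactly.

G(s) = -log(4*s**2 + 3/2) - 2*cos(2*s)/3 + 1

Differentiate the proposed G(s) back; it has to land on the given G'(s).
A general antiderivative is -log(4*s**2 + 3/2) - 2*cos(2*s)/3 + C.
The condition gives C = -log(11/2) - 2*cos(2)/3 + 1 - (-log(11/2) - 2*cos(2)/3) = 1.
So G(s) = -log(4*s**2 + 3/2) - 2*cos(2*s)/3 + 1.
Check: d/ds[-log(4*s**2 + 3/2) - 2*cos(2*s)/3 + 1] = (32*s**2*sin(2*s) - 48*s + 12*sin(2*s))/(24*s**2 + 9) = G'(s).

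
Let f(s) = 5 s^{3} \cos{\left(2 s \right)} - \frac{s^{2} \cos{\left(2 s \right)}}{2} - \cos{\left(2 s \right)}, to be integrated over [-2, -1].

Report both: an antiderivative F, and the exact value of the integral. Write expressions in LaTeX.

Integrate term by term and add the pieces.
F(s) = \frac{5 s^{3} \sin{\left(2 s \right)}}{2} - \frac{s^{2} \sin{\left(2 s \right)}}{4} + \frac{15 s^{2} \cos{\left(2 s \right)}}{4} - \frac{15 s \sin{\left(2 s \right)}}{4} - \frac{s \cos{\left(2 s \right)}}{4} - \frac{3 \sin{\left(2 s \right)}}{8} - \frac{15 \cos{\left(2 s \right)}}{8} is an antiderivative of f.
Check: d/ds[\frac{5 s^{3} \sin{\left(2 s \right)}}{2} - \frac{s^{2} \sin{\left(2 s \right)}}{4} + \frac{15 s^{2} \cos{\left(2 s \right)}}{4} - \frac{15 s \sin{\left(2 s \right)}}{4} - \frac{s \cos{\left(2 s \right)}}{4} - \frac{3 \sin{\left(2 s \right)}}{8} - \frac{15 \cos{\left(2 s \right)}}{8}] = 5 s^{3} \cos{\left(2 s \right)} - \frac{s^{2} \cos{\left(2 s \right)}}{2} - \cos{\left(2 s \right)} = f(s).
F(-1) = \frac{17 \cos{\left(2 \right)}}{8} - \frac{5 \sin{\left(2 \right)}}{8}; F(-2) = \frac{111 \sin{\left(4 \right)}}{8} + \frac{109 \cos{\left(4 \right)}}{8}.
Integral = F(-1) - F(-2) = \frac{17 \cos{\left(2 \right)}}{8} - \frac{5 \sin{\left(2 \right)}}{8} - \frac{109 \cos{\left(4 \right)}}{8} - \frac{111 \sin{\left(4 \right)}}{8}.

Antiderivative: F(s) = \frac{5 s^{3} \sin{\left(2 s \right)}}{2} - \frac{s^{2} \sin{\left(2 s \right)}}{4} + \frac{15 s^{2} \cos{\left(2 s \right)}}{4} - \frac{15 s \sin{\left(2 s \right)}}{4} - \frac{s \cos{\left(2 s \right)}}{4} - \frac{3 \sin{\left(2 s \right)}}{8} - \frac{15 \cos{\left(2 s \right)}}{8}; value = \frac{17 \cos{\left(2 \right)}}{8} - \frac{5 \sin{\left(2 \right)}}{8} - \frac{109 \cos{\left(4 \right)}}{8} - \frac{111 \sin{\left(4 \right)}}{8}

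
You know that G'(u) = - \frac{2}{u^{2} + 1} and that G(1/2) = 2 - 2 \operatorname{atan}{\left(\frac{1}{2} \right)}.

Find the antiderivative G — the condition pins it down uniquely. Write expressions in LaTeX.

Since d/du undoes antidifferentiation here, G(u) must give back the stated G'(u).
A general antiderivative is - 2 \operatorname{atan}{\left(u \right)} + C.
The condition gives C = 2 - 2 \operatorname{atan}{\left(\frac{1}{2} \right)} - (- 2 \operatorname{atan}{\left(\frac{1}{2} \right)}) = 2.
So G(u) = 2 - 2 \operatorname{atan}{\left(u \right)}.
Check: d/du[2 - 2 \operatorname{atan}{\left(u \right)}] = - \frac{2}{u^{2} + 1} = G'(u).

G(u) = 2 - 2 \operatorname{atan}{\left(u \right)}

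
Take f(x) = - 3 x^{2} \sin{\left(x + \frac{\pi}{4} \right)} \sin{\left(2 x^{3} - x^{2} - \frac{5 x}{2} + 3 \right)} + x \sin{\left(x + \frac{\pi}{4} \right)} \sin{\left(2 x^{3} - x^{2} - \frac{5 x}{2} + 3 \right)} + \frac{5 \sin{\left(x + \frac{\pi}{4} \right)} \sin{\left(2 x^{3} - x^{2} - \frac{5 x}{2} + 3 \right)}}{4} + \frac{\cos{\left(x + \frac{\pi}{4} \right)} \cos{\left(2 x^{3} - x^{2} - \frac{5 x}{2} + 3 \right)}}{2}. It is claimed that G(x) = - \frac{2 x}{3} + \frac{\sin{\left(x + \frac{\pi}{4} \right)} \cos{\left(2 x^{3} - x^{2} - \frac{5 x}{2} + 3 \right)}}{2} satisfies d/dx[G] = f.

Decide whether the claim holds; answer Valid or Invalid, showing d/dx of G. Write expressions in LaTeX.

d/dx[G] = - 3 x^{2} \sin{\left(x + \frac{\pi}{4} \right)} \sin{\left(2 x^{3} - x^{2} - \frac{5 x}{2} + 3 \right)} + x \sin{\left(x + \frac{\pi}{4} \right)} \sin{\left(2 x^{3} - x^{2} - \frac{5 x}{2} + 3 \right)} + \frac{5 \sin{\left(x + \frac{\pi}{4} \right)} \sin{\left(2 x^{3} - x^{2} - \frac{5 x}{2} + 3 \right)}}{4} + \frac{\cos{\left(x + \frac{\pi}{4} \right)} \cos{\left(2 x^{3} - x^{2} - \frac{5 x}{2} + 3 \right)}}{2} - \frac{2}{3}
d/dx[G] - f(x) = - \frac{2}{3} != 0.

Invalid: d/dx[G] - f = - \frac{2}{3}, which is not 0.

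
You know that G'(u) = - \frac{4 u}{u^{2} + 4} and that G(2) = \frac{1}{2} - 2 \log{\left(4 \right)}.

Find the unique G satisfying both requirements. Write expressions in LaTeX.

The substitution w = \frac{u^{2}}{2} + 2 works: G'(u) is exactly (dG/dw)*(dw/du) for that inner function.
A general antiderivative is - 2 \log{\left(\frac{u^{2}}{2} + 2 \right)} + C.
The condition gives C = \frac{1}{2} - 2 \log{\left(4 \right)} - (- 2 \log{\left(4 \right)}) = \frac{1}{2}.
So G(u) = - \frac{4 \log{\left(\frac{u^{2}}{2} + 2 \right)} - 1}{2}.
Check: d/du[- \frac{4 \log{\left(\frac{u^{2}}{2} + 2 \right)} - 1}{2}] = - \frac{4 u}{u^{2} + 4} = G'(u).

G(u) = - \frac{4 \log{\left(\frac{u^{2}}{2} + 2 \right)} - 1}{2}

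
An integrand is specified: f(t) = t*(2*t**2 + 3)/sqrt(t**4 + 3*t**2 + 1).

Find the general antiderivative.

f matches the chain-rule pattern g'(h)*h' with inner function h(t) = t**4 + 3*t**2 + 1; substituting u = h(t) collapses the integral.
Check: d/dt[sqrt(t**4 + 3*t**2 + 1)] = (2*t**3 + 3*t)/sqrt(t**4 + 3*t**2 + 1), which equals f(t).

F(t) = sqrt(t**4 + 3*t**2 + 1) + C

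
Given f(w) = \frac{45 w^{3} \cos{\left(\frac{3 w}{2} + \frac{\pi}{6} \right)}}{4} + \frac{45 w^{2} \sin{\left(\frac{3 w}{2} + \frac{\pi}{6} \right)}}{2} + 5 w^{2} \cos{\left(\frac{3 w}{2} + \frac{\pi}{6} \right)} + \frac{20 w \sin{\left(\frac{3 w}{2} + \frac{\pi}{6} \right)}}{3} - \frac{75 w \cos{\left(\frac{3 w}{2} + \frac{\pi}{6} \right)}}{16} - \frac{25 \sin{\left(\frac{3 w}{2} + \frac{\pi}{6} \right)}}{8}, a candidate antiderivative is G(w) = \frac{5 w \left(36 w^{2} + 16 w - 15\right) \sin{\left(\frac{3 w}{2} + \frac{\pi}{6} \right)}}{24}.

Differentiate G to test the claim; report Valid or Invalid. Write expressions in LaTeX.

d/dw[G] = \frac{45 w^{3} \cos{\left(\frac{3 w}{2} + \frac{\pi}{6} \right)}}{4} + \frac{45 w^{2} \sin{\left(\frac{3 w}{2} + \frac{\pi}{6} \right)}}{2} + 5 w^{2} \cos{\left(\frac{3 w}{2} + \frac{\pi}{6} \right)} + \frac{20 w \sin{\left(\frac{3 w}{2} + \frac{\pi}{6} \right)}}{3} - \frac{75 w \cos{\left(\frac{3 w}{2} + \frac{\pi}{6} \right)}}{16} - \frac{25 \sin{\left(\frac{3 w}{2} + \frac{\pi}{6} \right)}}{8}
This equals f(w) exactly, so the claim holds.

Valid: G'(w) = f(w).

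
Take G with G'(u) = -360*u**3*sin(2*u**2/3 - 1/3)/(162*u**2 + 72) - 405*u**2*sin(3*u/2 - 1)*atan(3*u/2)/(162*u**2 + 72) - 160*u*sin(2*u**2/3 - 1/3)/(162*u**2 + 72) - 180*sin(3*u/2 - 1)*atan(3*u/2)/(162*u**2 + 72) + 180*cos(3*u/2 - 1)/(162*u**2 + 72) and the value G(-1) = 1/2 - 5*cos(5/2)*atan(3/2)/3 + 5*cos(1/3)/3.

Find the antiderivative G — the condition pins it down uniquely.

Integrate term by term and add the pieces.
A general antiderivative is 5*cos(3*u/2 - 1)*atan(3*u/2)/3 + 5*cos(2*u**2/3 - 1/3)/3 + C.
The condition gives C = 1/2 - 5*cos(5/2)*atan(3/2)/3 + 5*cos(1/3)/3 - (-5*cos(5/2)*atan(3/2)/3 + 5*cos(1/3)/3) = 1/2.
So G(u) = (10*cos(3*u/2 - 1)*atan(3*u/2) + 10*cos(2*u**2/3 - 1/3) + 3)/6.
Check: d/du[(10*cos(3*u/2 - 1)*atan(3*u/2) + 10*cos(2*u**2/3 - 1/3) + 3)/6] = (-360*u**3*sin(2*u**2/3 - 1/3) - 405*u**2*sin(3*u/2 - 1)*atan(3*u/2) - 160*u*sin(2*u**2/3 - 1/3) - 180*sin(3*u/2 - 1)*atan(3*u/2) + 180*cos(3*u/2 - 1))/(162*u**2 + 72), which equals G'(u).

G(u) = (10*cos(3*u/2 - 1)*atan(3*u/2) + 10*cos(2*u**2/3 - 1/3) + 3)/6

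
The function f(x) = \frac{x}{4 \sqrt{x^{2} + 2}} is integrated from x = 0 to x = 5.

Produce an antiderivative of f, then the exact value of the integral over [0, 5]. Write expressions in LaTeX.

Antiderivative: F(x) = \frac{\sqrt{x^{2} + 2}}{4}; value = - \frac{\sqrt{2}}{4} + \frac{3 \sqrt{3}}{4}

The substitution u = x^{2} + 2 works: f is exactly (dF/du)*(du/dx) for that inner function.
F(x) = \frac{\sqrt{x^{2} + 2}}{4} is an antiderivative of f.
Check: d/dx[\frac{\sqrt{x^{2} + 2}}{4}] = \frac{x}{4 \sqrt{x^{2} + 2}} = f(x).
F(5) = \frac{3 \sqrt{3}}{4}; F(0) = \frac{\sqrt{2}}{4}.
Integral = F(5) - F(0) = - \frac{\sqrt{2}}{4} + \frac{3 \sqrt{3}}{4}.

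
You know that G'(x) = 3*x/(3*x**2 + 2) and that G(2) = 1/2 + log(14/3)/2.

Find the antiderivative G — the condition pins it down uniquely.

G(x) = (log(x**2 + 2/3) + 1)/2

The substitution u = x**2 + 2/3 works: G'(x) is exactly (dG/du)*(du/dx) for that inner function.
A general antiderivative is log(x**2 + 2/3)/2 + C.
The condition gives C = 1/2 + log(14/3)/2 - (log(14/3)/2) = 1/2.
So G(x) = (log(x**2 + 2/3) + 1)/2.
Check: d/dx[(log(x**2 + 2/3) + 1)/2] = 3*x/(3*x**2 + 2) = G'(x).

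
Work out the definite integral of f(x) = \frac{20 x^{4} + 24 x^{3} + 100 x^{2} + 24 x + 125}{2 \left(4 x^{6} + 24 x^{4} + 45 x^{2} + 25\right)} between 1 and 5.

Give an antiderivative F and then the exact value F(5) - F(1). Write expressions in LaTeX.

Recover f(x) by differentiating a candidate F(x); any mismatch rules it out.
F(x) = \frac{5 \left(2 x^{2} + 5\right) \operatorname{atan}{\left(x \right)} - 6}{2 \left(2 x^{2} + 5\right)} is an antiderivative of f.
Check: d/dx[\frac{5 \left(2 x^{2} + 5\right) \operatorname{atan}{\left(x \right)} - 6}{2 \left(2 x^{2} + 5\right)}] = \frac{20 x^{4} + 24 x^{3} + 100 x^{2} + 24 x + 125}{8 x^{6} + 48 x^{4} + 90 x^{2} + 50}, which equals f(x).
F(5) = - \frac{3}{55} + \frac{5 \operatorname{atan}{\left(5 \right)}}{2}; F(1) = - \frac{3}{7} + \frac{5 \pi}{8}.
Integral = F(5) - F(1) = - \frac{5 \pi}{8} + \frac{144}{385} + \frac{5 \operatorname{atan}{\left(5 \right)}}{2}.

Antiderivative: F(x) = \frac{5 \left(2 x^{2} + 5\right) \operatorname{atan}{\left(x \right)} - 6}{2 \left(2 x^{2} + 5\right)}; value = - \frac{5 \pi}{8} + \frac{144}{385} + \frac{5 \operatorname{atan}{\left(5 \right)}}{2}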